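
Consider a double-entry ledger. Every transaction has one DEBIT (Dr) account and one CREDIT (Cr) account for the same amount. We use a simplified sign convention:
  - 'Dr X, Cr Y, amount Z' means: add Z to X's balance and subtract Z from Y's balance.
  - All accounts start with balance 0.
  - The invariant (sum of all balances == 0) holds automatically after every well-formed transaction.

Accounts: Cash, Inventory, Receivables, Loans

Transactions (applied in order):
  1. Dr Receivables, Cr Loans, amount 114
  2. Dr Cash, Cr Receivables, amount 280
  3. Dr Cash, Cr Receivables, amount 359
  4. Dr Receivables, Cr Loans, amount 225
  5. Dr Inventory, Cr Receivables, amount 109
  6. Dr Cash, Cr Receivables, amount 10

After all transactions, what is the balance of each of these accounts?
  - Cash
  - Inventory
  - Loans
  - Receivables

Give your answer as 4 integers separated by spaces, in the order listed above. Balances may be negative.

After txn 1 (Dr Receivables, Cr Loans, amount 114): Loans=-114 Receivables=114
After txn 2 (Dr Cash, Cr Receivables, amount 280): Cash=280 Loans=-114 Receivables=-166
After txn 3 (Dr Cash, Cr Receivables, amount 359): Cash=639 Loans=-114 Receivables=-525
After txn 4 (Dr Receivables, Cr Loans, amount 225): Cash=639 Loans=-339 Receivables=-300
After txn 5 (Dr Inventory, Cr Receivables, amount 109): Cash=639 Inventory=109 Loans=-339 Receivables=-409
After txn 6 (Dr Cash, Cr Receivables, amount 10): Cash=649 Inventory=109 Loans=-339 Receivables=-419

Answer: 649 109 -339 -419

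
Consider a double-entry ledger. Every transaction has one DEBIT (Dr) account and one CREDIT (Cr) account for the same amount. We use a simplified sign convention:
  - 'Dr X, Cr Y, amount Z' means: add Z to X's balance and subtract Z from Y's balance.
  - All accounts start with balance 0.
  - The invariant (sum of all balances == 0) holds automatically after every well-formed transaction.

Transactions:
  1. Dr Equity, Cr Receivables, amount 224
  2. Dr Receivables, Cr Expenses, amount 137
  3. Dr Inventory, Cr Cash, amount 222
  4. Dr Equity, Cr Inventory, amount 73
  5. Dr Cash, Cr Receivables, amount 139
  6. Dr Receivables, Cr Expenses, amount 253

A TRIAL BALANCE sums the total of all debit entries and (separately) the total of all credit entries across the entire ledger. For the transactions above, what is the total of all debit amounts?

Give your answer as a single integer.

Answer: 1048

Derivation:
Txn 1: debit+=224
Txn 2: debit+=137
Txn 3: debit+=222
Txn 4: debit+=73
Txn 5: debit+=139
Txn 6: debit+=253
Total debits = 1048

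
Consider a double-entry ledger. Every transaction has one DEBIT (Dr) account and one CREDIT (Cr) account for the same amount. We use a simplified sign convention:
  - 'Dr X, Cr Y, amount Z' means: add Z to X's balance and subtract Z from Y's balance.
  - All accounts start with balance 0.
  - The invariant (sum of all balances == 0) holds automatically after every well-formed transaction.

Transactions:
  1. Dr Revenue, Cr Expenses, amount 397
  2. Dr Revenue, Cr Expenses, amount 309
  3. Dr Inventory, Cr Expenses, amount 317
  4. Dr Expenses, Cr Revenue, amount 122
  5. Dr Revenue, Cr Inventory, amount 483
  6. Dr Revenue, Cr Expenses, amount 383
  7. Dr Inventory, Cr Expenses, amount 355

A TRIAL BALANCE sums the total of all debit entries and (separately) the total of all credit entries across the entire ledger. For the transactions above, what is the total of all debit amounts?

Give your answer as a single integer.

Txn 1: debit+=397
Txn 2: debit+=309
Txn 3: debit+=317
Txn 4: debit+=122
Txn 5: debit+=483
Txn 6: debit+=383
Txn 7: debit+=355
Total debits = 2366

Answer: 2366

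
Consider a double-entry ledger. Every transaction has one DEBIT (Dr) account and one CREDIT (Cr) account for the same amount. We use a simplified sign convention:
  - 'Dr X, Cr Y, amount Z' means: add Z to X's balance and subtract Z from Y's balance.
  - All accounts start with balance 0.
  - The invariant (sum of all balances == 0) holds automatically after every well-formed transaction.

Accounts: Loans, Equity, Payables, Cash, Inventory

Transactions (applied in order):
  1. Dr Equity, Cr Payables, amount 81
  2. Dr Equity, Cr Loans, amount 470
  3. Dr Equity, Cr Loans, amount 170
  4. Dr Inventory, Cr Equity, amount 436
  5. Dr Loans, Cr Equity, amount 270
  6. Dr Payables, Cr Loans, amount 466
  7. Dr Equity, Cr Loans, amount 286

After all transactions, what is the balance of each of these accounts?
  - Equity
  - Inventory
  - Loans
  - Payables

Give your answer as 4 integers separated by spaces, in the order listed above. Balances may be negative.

Answer: 301 436 -1122 385

Derivation:
After txn 1 (Dr Equity, Cr Payables, amount 81): Equity=81 Payables=-81
After txn 2 (Dr Equity, Cr Loans, amount 470): Equity=551 Loans=-470 Payables=-81
After txn 3 (Dr Equity, Cr Loans, amount 170): Equity=721 Loans=-640 Payables=-81
After txn 4 (Dr Inventory, Cr Equity, amount 436): Equity=285 Inventory=436 Loans=-640 Payables=-81
After txn 5 (Dr Loans, Cr Equity, amount 270): Equity=15 Inventory=436 Loans=-370 Payables=-81
After txn 6 (Dr Payables, Cr Loans, amount 466): Equity=15 Inventory=436 Loans=-836 Payables=385
After txn 7 (Dr Equity, Cr Loans, amount 286): Equity=301 Inventory=436 Loans=-1122 Payables=385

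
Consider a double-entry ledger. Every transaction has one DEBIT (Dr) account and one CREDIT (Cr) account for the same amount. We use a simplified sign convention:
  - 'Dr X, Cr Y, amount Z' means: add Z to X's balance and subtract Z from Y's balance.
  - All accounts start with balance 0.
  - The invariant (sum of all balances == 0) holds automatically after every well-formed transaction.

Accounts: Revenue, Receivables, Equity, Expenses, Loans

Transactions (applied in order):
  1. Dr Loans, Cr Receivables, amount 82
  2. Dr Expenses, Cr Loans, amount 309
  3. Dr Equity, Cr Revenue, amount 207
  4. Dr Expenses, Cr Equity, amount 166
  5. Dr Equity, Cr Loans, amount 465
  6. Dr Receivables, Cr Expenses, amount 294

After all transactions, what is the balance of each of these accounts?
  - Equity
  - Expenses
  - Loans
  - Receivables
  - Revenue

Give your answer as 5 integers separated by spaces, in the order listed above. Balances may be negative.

After txn 1 (Dr Loans, Cr Receivables, amount 82): Loans=82 Receivables=-82
After txn 2 (Dr Expenses, Cr Loans, amount 309): Expenses=309 Loans=-227 Receivables=-82
After txn 3 (Dr Equity, Cr Revenue, amount 207): Equity=207 Expenses=309 Loans=-227 Receivables=-82 Revenue=-207
After txn 4 (Dr Expenses, Cr Equity, amount 166): Equity=41 Expenses=475 Loans=-227 Receivables=-82 Revenue=-207
After txn 5 (Dr Equity, Cr Loans, amount 465): Equity=506 Expenses=475 Loans=-692 Receivables=-82 Revenue=-207
After txn 6 (Dr Receivables, Cr Expenses, amount 294): Equity=506 Expenses=181 Loans=-692 Receivables=212 Revenue=-207

Answer: 506 181 -692 212 -207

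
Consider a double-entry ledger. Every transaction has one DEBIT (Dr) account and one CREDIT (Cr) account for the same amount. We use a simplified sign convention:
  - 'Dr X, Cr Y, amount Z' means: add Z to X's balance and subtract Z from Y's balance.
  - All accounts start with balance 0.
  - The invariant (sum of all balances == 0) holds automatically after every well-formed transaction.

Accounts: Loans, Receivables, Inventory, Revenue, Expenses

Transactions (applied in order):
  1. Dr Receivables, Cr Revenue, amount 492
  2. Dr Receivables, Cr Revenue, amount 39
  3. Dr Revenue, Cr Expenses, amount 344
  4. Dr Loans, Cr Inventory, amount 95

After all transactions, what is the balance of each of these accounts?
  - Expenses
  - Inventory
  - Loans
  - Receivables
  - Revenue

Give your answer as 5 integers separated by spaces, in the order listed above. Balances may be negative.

Answer: -344 -95 95 531 -187

Derivation:
After txn 1 (Dr Receivables, Cr Revenue, amount 492): Receivables=492 Revenue=-492
After txn 2 (Dr Receivables, Cr Revenue, amount 39): Receivables=531 Revenue=-531
After txn 3 (Dr Revenue, Cr Expenses, amount 344): Expenses=-344 Receivables=531 Revenue=-187
After txn 4 (Dr Loans, Cr Inventory, amount 95): Expenses=-344 Inventory=-95 Loans=95 Receivables=531 Revenue=-187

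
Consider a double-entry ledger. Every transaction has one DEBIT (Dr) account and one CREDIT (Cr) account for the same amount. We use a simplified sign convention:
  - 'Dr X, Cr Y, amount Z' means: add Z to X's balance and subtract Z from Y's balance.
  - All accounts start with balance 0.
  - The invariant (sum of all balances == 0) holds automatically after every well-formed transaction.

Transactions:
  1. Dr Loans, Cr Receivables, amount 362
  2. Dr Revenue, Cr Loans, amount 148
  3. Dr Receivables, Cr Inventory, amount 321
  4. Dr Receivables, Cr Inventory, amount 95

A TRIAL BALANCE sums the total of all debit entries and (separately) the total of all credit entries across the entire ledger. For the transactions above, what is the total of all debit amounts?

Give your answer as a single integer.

Txn 1: debit+=362
Txn 2: debit+=148
Txn 3: debit+=321
Txn 4: debit+=95
Total debits = 926

Answer: 926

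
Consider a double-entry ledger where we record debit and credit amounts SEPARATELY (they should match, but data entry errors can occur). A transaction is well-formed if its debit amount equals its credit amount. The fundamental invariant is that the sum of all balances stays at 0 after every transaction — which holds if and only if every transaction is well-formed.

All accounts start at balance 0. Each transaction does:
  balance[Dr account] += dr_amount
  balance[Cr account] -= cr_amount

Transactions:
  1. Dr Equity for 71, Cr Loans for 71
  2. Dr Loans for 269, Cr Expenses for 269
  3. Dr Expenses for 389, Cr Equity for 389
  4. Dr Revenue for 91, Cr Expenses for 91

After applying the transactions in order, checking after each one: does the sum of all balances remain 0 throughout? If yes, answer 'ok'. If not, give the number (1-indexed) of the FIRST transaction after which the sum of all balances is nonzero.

After txn 1: dr=71 cr=71 sum_balances=0
After txn 2: dr=269 cr=269 sum_balances=0
After txn 3: dr=389 cr=389 sum_balances=0
After txn 4: dr=91 cr=91 sum_balances=0

Answer: ok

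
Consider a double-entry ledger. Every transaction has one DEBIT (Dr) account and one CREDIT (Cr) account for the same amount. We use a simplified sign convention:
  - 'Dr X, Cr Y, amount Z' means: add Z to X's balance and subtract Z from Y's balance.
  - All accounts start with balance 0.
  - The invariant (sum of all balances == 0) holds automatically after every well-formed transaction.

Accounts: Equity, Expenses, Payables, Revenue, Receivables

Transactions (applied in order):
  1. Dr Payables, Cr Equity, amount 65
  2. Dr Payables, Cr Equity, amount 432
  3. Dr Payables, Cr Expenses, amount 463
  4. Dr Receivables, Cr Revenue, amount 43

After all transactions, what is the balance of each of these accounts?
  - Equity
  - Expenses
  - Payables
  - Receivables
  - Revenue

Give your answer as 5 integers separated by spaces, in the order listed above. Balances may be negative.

After txn 1 (Dr Payables, Cr Equity, amount 65): Equity=-65 Payables=65
After txn 2 (Dr Payables, Cr Equity, amount 432): Equity=-497 Payables=497
After txn 3 (Dr Payables, Cr Expenses, amount 463): Equity=-497 Expenses=-463 Payables=960
After txn 4 (Dr Receivables, Cr Revenue, amount 43): Equity=-497 Expenses=-463 Payables=960 Receivables=43 Revenue=-43

Answer: -497 -463 960 43 -43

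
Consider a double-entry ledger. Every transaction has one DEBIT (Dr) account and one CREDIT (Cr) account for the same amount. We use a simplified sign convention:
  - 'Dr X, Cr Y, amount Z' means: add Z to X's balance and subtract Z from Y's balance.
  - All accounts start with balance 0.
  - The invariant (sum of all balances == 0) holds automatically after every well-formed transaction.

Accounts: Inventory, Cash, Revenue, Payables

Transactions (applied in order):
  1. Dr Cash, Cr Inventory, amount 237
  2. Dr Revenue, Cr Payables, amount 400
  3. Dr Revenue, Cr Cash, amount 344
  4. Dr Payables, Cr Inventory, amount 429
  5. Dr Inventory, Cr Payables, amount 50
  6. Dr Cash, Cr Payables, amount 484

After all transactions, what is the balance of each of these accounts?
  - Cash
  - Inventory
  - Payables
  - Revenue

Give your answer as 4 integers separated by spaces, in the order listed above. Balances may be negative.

After txn 1 (Dr Cash, Cr Inventory, amount 237): Cash=237 Inventory=-237
After txn 2 (Dr Revenue, Cr Payables, amount 400): Cash=237 Inventory=-237 Payables=-400 Revenue=400
After txn 3 (Dr Revenue, Cr Cash, amount 344): Cash=-107 Inventory=-237 Payables=-400 Revenue=744
After txn 4 (Dr Payables, Cr Inventory, amount 429): Cash=-107 Inventory=-666 Payables=29 Revenue=744
After txn 5 (Dr Inventory, Cr Payables, amount 50): Cash=-107 Inventory=-616 Payables=-21 Revenue=744
After txn 6 (Dr Cash, Cr Payables, amount 484): Cash=377 Inventory=-616 Payables=-505 Revenue=744

Answer: 377 -616 -505 744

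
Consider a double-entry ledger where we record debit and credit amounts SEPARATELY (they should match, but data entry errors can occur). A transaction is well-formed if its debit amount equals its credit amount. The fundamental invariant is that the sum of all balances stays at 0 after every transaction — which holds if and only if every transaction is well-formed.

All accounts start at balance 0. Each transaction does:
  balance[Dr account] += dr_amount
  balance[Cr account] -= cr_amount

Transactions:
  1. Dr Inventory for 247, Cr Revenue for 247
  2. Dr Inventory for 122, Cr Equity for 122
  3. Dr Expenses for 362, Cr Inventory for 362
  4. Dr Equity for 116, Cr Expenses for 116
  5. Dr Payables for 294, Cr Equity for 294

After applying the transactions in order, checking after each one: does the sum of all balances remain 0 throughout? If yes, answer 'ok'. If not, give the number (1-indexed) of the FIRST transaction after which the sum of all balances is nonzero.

After txn 1: dr=247 cr=247 sum_balances=0
After txn 2: dr=122 cr=122 sum_balances=0
After txn 3: dr=362 cr=362 sum_balances=0
After txn 4: dr=116 cr=116 sum_balances=0
After txn 5: dr=294 cr=294 sum_balances=0

Answer: ok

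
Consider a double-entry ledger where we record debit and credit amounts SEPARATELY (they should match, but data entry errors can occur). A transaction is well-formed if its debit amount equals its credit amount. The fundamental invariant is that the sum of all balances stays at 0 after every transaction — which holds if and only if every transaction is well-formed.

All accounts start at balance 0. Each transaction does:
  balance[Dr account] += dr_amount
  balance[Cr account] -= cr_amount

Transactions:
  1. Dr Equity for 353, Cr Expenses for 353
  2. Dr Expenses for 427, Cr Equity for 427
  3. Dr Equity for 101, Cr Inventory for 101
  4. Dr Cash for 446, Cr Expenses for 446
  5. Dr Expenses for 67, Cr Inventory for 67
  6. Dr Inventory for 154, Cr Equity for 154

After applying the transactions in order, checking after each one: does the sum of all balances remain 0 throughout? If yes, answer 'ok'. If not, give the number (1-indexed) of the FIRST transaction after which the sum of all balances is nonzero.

After txn 1: dr=353 cr=353 sum_balances=0
After txn 2: dr=427 cr=427 sum_balances=0
After txn 3: dr=101 cr=101 sum_balances=0
After txn 4: dr=446 cr=446 sum_balances=0
After txn 5: dr=67 cr=67 sum_balances=0
After txn 6: dr=154 cr=154 sum_balances=0

Answer: ok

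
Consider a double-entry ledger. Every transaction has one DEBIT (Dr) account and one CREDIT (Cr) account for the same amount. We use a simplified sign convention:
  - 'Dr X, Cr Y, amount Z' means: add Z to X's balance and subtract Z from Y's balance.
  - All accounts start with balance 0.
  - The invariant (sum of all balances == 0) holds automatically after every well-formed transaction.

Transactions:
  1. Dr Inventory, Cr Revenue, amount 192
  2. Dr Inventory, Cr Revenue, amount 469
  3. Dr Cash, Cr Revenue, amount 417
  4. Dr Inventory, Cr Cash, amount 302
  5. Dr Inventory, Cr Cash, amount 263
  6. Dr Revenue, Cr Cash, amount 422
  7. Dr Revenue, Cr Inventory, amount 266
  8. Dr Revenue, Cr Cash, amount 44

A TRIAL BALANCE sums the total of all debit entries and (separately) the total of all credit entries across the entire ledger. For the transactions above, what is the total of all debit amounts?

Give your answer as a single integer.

Txn 1: debit+=192
Txn 2: debit+=469
Txn 3: debit+=417
Txn 4: debit+=302
Txn 5: debit+=263
Txn 6: debit+=422
Txn 7: debit+=266
Txn 8: debit+=44
Total debits = 2375

Answer: 2375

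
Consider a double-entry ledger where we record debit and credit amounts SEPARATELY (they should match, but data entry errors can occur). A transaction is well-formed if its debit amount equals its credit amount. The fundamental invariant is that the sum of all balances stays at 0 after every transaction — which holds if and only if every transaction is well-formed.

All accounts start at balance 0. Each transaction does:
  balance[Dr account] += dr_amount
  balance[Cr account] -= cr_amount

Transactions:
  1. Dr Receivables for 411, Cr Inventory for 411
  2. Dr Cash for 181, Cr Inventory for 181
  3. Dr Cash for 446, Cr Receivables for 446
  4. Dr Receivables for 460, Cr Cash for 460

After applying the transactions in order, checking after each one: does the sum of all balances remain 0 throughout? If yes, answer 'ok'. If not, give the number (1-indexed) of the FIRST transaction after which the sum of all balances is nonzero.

Answer: ok

Derivation:
After txn 1: dr=411 cr=411 sum_balances=0
After txn 2: dr=181 cr=181 sum_balances=0
After txn 3: dr=446 cr=446 sum_balances=0
After txn 4: dr=460 cr=460 sum_balances=0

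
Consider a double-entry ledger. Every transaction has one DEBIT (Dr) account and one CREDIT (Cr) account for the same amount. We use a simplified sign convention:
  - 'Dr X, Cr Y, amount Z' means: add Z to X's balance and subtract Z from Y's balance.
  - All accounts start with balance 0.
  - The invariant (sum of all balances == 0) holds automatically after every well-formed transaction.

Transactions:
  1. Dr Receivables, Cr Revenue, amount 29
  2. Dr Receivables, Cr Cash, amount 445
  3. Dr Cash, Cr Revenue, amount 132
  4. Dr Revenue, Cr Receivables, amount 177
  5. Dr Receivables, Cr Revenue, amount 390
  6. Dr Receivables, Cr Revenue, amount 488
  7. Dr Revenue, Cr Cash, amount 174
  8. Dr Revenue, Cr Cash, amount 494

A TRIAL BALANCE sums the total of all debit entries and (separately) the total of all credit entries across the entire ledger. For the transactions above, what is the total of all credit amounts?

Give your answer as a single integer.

Answer: 2329

Derivation:
Txn 1: credit+=29
Txn 2: credit+=445
Txn 3: credit+=132
Txn 4: credit+=177
Txn 5: credit+=390
Txn 6: credit+=488
Txn 7: credit+=174
Txn 8: credit+=494
Total credits = 2329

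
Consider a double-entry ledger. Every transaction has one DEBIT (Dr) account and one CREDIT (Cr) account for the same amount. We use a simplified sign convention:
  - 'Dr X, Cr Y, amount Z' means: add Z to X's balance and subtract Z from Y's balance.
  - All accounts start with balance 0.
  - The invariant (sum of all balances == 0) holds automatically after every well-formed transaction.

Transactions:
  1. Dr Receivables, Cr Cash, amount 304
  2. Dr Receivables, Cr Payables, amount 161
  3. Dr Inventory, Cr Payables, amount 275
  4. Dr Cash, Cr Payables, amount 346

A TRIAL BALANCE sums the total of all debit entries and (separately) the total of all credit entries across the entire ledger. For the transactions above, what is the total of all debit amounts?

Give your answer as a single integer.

Txn 1: debit+=304
Txn 2: debit+=161
Txn 3: debit+=275
Txn 4: debit+=346
Total debits = 1086

Answer: 1086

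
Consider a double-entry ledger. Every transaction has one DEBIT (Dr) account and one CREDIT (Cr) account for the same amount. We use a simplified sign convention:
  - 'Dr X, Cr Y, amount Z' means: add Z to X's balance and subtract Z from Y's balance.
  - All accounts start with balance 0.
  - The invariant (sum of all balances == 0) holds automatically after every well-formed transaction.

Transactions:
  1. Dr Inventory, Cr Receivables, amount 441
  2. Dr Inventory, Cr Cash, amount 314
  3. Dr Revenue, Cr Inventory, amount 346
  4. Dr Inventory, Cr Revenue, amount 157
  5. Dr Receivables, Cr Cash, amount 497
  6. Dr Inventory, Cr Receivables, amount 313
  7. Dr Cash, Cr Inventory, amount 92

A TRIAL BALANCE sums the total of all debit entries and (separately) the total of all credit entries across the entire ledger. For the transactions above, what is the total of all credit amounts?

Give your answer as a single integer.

Answer: 2160

Derivation:
Txn 1: credit+=441
Txn 2: credit+=314
Txn 3: credit+=346
Txn 4: credit+=157
Txn 5: credit+=497
Txn 6: credit+=313
Txn 7: credit+=92
Total credits = 2160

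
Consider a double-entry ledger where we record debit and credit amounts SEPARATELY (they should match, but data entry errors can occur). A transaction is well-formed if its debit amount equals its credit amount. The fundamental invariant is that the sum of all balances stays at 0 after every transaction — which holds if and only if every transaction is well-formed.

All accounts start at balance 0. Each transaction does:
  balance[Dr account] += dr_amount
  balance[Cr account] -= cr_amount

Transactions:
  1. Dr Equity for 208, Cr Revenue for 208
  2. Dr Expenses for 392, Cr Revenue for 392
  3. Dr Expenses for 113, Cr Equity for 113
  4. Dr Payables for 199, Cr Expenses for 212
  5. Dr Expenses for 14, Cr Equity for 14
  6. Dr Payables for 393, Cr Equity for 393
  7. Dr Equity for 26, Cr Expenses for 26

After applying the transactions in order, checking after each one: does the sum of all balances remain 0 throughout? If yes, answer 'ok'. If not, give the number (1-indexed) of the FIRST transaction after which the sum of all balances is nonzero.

After txn 1: dr=208 cr=208 sum_balances=0
After txn 2: dr=392 cr=392 sum_balances=0
After txn 3: dr=113 cr=113 sum_balances=0
After txn 4: dr=199 cr=212 sum_balances=-13
After txn 5: dr=14 cr=14 sum_balances=-13
After txn 6: dr=393 cr=393 sum_balances=-13
After txn 7: dr=26 cr=26 sum_balances=-13

Answer: 4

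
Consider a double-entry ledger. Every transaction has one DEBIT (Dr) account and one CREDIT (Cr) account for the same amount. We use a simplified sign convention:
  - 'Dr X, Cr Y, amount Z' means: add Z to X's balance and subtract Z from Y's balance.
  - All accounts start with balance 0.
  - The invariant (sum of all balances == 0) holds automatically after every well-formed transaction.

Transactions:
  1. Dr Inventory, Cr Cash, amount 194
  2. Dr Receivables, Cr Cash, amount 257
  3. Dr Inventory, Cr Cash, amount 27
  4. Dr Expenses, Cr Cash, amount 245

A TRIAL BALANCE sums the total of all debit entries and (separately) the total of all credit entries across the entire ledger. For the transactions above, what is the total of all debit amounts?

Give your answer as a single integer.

Txn 1: debit+=194
Txn 2: debit+=257
Txn 3: debit+=27
Txn 4: debit+=245
Total debits = 723

Answer: 723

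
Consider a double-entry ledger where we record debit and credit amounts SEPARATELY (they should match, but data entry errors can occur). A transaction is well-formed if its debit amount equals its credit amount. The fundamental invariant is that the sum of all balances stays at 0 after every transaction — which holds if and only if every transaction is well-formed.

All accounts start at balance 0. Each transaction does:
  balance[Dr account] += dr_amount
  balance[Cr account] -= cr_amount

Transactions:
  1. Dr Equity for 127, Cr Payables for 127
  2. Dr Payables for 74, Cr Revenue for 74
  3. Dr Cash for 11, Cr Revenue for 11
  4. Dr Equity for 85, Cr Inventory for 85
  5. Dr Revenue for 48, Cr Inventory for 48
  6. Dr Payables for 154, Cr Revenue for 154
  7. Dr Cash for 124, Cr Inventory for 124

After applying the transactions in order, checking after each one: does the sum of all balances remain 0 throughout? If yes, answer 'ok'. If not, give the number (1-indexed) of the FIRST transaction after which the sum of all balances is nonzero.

After txn 1: dr=127 cr=127 sum_balances=0
After txn 2: dr=74 cr=74 sum_balances=0
After txn 3: dr=11 cr=11 sum_balances=0
After txn 4: dr=85 cr=85 sum_balances=0
After txn 5: dr=48 cr=48 sum_balances=0
After txn 6: dr=154 cr=154 sum_balances=0
After txn 7: dr=124 cr=124 sum_balances=0

Answer: ok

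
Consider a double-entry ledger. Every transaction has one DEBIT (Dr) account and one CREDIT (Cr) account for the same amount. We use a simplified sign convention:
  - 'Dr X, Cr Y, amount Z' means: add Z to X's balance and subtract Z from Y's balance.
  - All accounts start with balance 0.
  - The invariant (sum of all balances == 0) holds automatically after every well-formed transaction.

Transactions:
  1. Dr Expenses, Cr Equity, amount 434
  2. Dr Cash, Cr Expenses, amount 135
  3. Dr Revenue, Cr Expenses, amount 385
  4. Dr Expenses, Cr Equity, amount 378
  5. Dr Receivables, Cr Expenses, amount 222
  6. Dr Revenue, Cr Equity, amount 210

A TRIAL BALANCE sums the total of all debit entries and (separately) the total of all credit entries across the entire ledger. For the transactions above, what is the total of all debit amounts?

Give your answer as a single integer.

Answer: 1764

Derivation:
Txn 1: debit+=434
Txn 2: debit+=135
Txn 3: debit+=385
Txn 4: debit+=378
Txn 5: debit+=222
Txn 6: debit+=210
Total debits = 1764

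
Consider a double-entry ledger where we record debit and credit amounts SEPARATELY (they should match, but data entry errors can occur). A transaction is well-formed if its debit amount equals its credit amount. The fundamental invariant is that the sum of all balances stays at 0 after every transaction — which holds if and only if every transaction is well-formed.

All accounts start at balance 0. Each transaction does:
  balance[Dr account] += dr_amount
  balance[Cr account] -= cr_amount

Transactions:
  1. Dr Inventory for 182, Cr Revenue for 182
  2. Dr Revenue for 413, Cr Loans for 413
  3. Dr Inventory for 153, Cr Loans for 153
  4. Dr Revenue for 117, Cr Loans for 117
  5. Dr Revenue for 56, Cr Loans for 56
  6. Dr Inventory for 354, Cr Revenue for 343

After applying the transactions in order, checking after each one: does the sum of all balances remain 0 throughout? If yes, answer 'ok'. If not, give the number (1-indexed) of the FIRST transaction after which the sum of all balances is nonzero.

Answer: 6

Derivation:
After txn 1: dr=182 cr=182 sum_balances=0
After txn 2: dr=413 cr=413 sum_balances=0
After txn 3: dr=153 cr=153 sum_balances=0
After txn 4: dr=117 cr=117 sum_balances=0
After txn 5: dr=56 cr=56 sum_balances=0
After txn 6: dr=354 cr=343 sum_balances=11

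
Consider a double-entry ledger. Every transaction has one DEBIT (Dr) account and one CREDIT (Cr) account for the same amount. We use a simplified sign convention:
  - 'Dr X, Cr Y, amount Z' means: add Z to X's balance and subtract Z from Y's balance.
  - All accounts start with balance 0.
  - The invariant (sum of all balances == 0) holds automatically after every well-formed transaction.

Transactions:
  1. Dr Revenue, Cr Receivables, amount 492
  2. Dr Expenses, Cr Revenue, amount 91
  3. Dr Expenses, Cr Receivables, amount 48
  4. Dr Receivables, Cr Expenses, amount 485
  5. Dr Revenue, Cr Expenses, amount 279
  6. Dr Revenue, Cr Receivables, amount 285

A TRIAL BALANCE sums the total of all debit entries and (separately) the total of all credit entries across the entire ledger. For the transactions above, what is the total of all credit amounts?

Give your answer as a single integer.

Answer: 1680

Derivation:
Txn 1: credit+=492
Txn 2: credit+=91
Txn 3: credit+=48
Txn 4: credit+=485
Txn 5: credit+=279
Txn 6: credit+=285
Total credits = 1680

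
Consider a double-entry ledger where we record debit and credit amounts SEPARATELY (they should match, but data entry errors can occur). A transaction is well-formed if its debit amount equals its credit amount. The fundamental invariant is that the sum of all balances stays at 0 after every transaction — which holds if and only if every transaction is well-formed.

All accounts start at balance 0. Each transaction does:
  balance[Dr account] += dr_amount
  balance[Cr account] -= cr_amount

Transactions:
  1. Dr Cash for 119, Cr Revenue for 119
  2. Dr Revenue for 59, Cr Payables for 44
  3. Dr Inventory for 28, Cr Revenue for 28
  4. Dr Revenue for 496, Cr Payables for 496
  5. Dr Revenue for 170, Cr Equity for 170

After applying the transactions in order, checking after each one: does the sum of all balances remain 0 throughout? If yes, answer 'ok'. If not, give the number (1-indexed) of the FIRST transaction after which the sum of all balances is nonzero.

Answer: 2

Derivation:
After txn 1: dr=119 cr=119 sum_balances=0
After txn 2: dr=59 cr=44 sum_balances=15
After txn 3: dr=28 cr=28 sum_balances=15
After txn 4: dr=496 cr=496 sum_balances=15
After txn 5: dr=170 cr=170 sum_balances=15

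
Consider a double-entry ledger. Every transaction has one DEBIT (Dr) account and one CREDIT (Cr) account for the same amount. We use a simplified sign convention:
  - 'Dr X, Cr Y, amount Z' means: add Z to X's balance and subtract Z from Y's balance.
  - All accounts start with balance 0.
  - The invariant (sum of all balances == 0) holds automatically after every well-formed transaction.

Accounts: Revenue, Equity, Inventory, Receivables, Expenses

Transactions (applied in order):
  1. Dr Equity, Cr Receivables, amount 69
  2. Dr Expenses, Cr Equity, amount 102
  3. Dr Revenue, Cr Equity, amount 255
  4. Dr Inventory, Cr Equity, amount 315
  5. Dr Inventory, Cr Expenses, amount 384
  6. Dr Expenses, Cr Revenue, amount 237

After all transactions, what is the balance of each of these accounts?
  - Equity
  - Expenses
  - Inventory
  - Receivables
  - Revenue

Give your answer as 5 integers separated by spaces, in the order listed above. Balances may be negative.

Answer: -603 -45 699 -69 18

Derivation:
After txn 1 (Dr Equity, Cr Receivables, amount 69): Equity=69 Receivables=-69
After txn 2 (Dr Expenses, Cr Equity, amount 102): Equity=-33 Expenses=102 Receivables=-69
After txn 3 (Dr Revenue, Cr Equity, amount 255): Equity=-288 Expenses=102 Receivables=-69 Revenue=255
After txn 4 (Dr Inventory, Cr Equity, amount 315): Equity=-603 Expenses=102 Inventory=315 Receivables=-69 Revenue=255
After txn 5 (Dr Inventory, Cr Expenses, amount 384): Equity=-603 Expenses=-282 Inventory=699 Receivables=-69 Revenue=255
After txn 6 (Dr Expenses, Cr Revenue, amount 237): Equity=-603 Expenses=-45 Inventory=699 Receivables=-69 Revenue=18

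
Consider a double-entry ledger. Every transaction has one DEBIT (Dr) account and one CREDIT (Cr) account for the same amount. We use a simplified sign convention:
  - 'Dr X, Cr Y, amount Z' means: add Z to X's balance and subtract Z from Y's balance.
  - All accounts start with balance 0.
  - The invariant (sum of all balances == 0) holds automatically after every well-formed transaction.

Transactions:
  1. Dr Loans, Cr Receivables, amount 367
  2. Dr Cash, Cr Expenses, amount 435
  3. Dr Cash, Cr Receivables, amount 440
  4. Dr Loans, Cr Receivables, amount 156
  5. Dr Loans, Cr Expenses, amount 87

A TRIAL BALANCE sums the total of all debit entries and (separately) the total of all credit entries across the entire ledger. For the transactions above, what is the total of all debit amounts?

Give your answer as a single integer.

Answer: 1485

Derivation:
Txn 1: debit+=367
Txn 2: debit+=435
Txn 3: debit+=440
Txn 4: debit+=156
Txn 5: debit+=87
Total debits = 1485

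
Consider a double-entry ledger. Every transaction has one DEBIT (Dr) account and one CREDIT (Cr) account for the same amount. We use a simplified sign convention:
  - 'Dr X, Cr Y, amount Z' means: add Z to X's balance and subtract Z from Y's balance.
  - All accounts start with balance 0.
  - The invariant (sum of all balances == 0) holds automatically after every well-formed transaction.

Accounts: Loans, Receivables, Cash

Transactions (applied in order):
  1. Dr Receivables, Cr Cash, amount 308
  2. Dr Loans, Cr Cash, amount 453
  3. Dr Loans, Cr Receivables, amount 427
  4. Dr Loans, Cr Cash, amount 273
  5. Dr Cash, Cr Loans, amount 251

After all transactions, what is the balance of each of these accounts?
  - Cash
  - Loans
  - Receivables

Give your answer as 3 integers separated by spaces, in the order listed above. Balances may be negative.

After txn 1 (Dr Receivables, Cr Cash, amount 308): Cash=-308 Receivables=308
After txn 2 (Dr Loans, Cr Cash, amount 453): Cash=-761 Loans=453 Receivables=308
After txn 3 (Dr Loans, Cr Receivables, amount 427): Cash=-761 Loans=880 Receivables=-119
After txn 4 (Dr Loans, Cr Cash, amount 273): Cash=-1034 Loans=1153 Receivables=-119
After txn 5 (Dr Cash, Cr Loans, amount 251): Cash=-783 Loans=902 Receivables=-119

Answer: -783 902 -119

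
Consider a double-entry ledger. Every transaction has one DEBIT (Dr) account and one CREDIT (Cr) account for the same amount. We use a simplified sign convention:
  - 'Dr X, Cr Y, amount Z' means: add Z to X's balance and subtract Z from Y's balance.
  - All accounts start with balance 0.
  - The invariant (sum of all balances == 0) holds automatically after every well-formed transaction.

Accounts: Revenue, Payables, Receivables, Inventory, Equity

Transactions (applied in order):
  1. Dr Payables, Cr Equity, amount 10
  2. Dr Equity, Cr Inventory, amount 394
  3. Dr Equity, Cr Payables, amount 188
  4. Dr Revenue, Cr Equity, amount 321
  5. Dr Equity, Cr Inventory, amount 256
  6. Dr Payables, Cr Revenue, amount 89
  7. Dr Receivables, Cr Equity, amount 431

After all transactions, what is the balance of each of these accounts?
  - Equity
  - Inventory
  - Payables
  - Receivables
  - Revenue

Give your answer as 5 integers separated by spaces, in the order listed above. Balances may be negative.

After txn 1 (Dr Payables, Cr Equity, amount 10): Equity=-10 Payables=10
After txn 2 (Dr Equity, Cr Inventory, amount 394): Equity=384 Inventory=-394 Payables=10
After txn 3 (Dr Equity, Cr Payables, amount 188): Equity=572 Inventory=-394 Payables=-178
After txn 4 (Dr Revenue, Cr Equity, amount 321): Equity=251 Inventory=-394 Payables=-178 Revenue=321
After txn 5 (Dr Equity, Cr Inventory, amount 256): Equity=507 Inventory=-650 Payables=-178 Revenue=321
After txn 6 (Dr Payables, Cr Revenue, amount 89): Equity=507 Inventory=-650 Payables=-89 Revenue=232
After txn 7 (Dr Receivables, Cr Equity, amount 431): Equity=76 Inventory=-650 Payables=-89 Receivables=431 Revenue=232

Answer: 76 -650 -89 431 232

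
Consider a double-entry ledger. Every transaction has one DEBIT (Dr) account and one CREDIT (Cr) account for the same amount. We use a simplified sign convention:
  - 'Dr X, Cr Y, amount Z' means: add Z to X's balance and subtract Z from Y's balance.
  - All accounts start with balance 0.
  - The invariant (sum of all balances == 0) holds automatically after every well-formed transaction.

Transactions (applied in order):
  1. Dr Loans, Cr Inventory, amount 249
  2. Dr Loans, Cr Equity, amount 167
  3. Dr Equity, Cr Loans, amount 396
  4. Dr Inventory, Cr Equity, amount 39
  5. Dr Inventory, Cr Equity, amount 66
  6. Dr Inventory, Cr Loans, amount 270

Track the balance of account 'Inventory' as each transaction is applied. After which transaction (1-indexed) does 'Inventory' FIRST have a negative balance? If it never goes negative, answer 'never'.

After txn 1: Inventory=-249

Answer: 1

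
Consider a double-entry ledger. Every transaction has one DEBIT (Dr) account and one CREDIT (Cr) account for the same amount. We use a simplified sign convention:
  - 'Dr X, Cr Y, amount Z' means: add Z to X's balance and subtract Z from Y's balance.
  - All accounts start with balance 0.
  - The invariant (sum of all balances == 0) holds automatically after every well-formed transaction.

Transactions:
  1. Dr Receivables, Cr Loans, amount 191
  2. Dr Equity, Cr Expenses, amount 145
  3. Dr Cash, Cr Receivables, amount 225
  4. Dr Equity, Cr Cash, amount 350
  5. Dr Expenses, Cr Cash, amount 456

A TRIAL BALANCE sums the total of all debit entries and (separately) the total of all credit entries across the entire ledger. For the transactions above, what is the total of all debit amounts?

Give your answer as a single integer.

Answer: 1367

Derivation:
Txn 1: debit+=191
Txn 2: debit+=145
Txn 3: debit+=225
Txn 4: debit+=350
Txn 5: debit+=456
Total debits = 1367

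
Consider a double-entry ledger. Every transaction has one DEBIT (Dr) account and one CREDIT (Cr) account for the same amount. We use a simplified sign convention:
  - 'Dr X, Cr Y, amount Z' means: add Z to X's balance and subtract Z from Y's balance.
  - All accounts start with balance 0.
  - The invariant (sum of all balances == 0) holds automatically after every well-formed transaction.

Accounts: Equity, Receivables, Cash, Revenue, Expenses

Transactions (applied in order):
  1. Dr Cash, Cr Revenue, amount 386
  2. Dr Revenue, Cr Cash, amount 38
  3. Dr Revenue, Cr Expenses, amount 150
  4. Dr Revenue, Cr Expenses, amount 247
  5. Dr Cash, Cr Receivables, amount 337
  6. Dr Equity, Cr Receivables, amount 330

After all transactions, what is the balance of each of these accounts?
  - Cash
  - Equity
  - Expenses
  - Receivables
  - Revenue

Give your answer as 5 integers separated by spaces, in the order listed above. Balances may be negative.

Answer: 685 330 -397 -667 49

Derivation:
After txn 1 (Dr Cash, Cr Revenue, amount 386): Cash=386 Revenue=-386
After txn 2 (Dr Revenue, Cr Cash, amount 38): Cash=348 Revenue=-348
After txn 3 (Dr Revenue, Cr Expenses, amount 150): Cash=348 Expenses=-150 Revenue=-198
After txn 4 (Dr Revenue, Cr Expenses, amount 247): Cash=348 Expenses=-397 Revenue=49
After txn 5 (Dr Cash, Cr Receivables, amount 337): Cash=685 Expenses=-397 Receivables=-337 Revenue=49
After txn 6 (Dr Equity, Cr Receivables, amount 330): Cash=685 Equity=330 Expenses=-397 Receivables=-667 Revenue=49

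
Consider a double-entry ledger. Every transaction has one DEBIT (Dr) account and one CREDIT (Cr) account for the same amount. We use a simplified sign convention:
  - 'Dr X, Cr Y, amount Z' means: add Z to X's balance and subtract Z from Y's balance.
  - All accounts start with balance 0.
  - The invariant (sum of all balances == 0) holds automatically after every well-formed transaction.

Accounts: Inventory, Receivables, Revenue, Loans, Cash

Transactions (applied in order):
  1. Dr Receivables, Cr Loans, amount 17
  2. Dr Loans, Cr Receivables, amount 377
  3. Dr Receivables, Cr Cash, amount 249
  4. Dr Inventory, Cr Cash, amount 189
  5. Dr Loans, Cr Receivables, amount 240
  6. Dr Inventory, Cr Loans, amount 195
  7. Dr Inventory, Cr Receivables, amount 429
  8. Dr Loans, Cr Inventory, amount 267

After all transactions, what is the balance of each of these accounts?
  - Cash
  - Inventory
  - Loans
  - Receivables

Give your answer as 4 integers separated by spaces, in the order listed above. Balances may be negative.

After txn 1 (Dr Receivables, Cr Loans, amount 17): Loans=-17 Receivables=17
After txn 2 (Dr Loans, Cr Receivables, amount 377): Loans=360 Receivables=-360
After txn 3 (Dr Receivables, Cr Cash, amount 249): Cash=-249 Loans=360 Receivables=-111
After txn 4 (Dr Inventory, Cr Cash, amount 189): Cash=-438 Inventory=189 Loans=360 Receivables=-111
After txn 5 (Dr Loans, Cr Receivables, amount 240): Cash=-438 Inventory=189 Loans=600 Receivables=-351
After txn 6 (Dr Inventory, Cr Loans, amount 195): Cash=-438 Inventory=384 Loans=405 Receivables=-351
After txn 7 (Dr Inventory, Cr Receivables, amount 429): Cash=-438 Inventory=813 Loans=405 Receivables=-780
After txn 8 (Dr Loans, Cr Inventory, amount 267): Cash=-438 Inventory=546 Loans=672 Receivables=-780

Answer: -438 546 672 -780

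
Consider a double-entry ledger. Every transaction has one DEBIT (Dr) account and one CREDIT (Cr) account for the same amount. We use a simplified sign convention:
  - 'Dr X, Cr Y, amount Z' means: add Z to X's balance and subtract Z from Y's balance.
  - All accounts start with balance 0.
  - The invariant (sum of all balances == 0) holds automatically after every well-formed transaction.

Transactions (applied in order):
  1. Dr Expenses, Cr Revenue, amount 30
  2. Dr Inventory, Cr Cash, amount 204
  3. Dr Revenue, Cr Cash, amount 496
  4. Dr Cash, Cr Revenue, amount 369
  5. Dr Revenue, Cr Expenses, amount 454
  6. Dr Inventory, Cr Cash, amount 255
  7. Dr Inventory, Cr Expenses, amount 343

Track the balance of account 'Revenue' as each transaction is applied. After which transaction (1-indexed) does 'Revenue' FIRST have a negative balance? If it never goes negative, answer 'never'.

Answer: 1

Derivation:
After txn 1: Revenue=-30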